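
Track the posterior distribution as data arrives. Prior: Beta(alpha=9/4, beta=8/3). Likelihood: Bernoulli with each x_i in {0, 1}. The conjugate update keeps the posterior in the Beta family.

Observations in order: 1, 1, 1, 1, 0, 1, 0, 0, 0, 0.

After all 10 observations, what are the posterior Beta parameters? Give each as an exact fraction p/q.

obs 1: x=1 → posterior Beta(13/4, 8/3)
obs 2: x=1 → posterior Beta(17/4, 8/3)
obs 3: x=1 → posterior Beta(21/4, 8/3)
obs 4: x=1 → posterior Beta(25/4, 8/3)
obs 5: x=0 → posterior Beta(25/4, 11/3)
obs 6: x=1 → posterior Beta(29/4, 11/3)
obs 7: x=0 → posterior Beta(29/4, 14/3)
obs 8: x=0 → posterior Beta(29/4, 17/3)
obs 9: x=0 → posterior Beta(29/4, 20/3)
obs 10: x=0 → posterior Beta(29/4, 23/3)

alpha=29/4, beta=23/3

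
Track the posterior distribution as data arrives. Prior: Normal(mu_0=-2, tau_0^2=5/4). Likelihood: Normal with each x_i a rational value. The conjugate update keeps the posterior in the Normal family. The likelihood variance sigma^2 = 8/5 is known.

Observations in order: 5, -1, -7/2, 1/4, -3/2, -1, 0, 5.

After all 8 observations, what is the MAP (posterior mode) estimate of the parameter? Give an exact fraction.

69/928

obs 1: x=5 → posterior Normal(61/57, 40/57)
obs 2: x=-1 → posterior Normal(18/41, 20/41)
obs 3: x=-7/2 → posterior Normal(-103/214, 40/107)
obs 4: x=1/4 → posterior Normal(-181/528, 10/33)
obs 5: x=-3/2 → posterior Normal(-331/628, 40/157)
obs 6: x=-1 → posterior Normal(-431/728, 20/91)
obs 7: x=0 → posterior Normal(-431/828, 40/207)
obs 8: x=5 → posterior Normal(69/928, 5/29)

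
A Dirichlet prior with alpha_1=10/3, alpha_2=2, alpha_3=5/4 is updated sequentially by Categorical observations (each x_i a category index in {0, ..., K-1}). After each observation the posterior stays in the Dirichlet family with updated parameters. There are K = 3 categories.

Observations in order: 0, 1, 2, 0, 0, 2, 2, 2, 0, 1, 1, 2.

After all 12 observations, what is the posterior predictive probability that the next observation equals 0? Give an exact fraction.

88/223

obs 1: x=0 → posterior Dirichlet(13/3, 2, 5/4)
obs 2: x=1 → posterior Dirichlet(13/3, 3, 5/4)
obs 3: x=2 → posterior Dirichlet(13/3, 3, 9/4)
obs 4: x=0 → posterior Dirichlet(16/3, 3, 9/4)
obs 5: x=0 → posterior Dirichlet(19/3, 3, 9/4)
obs 6: x=2 → posterior Dirichlet(19/3, 3, 13/4)
obs 7: x=2 → posterior Dirichlet(19/3, 3, 17/4)
obs 8: x=2 → posterior Dirichlet(19/3, 3, 21/4)
obs 9: x=0 → posterior Dirichlet(22/3, 3, 21/4)
obs 10: x=1 → posterior Dirichlet(22/3, 4, 21/4)
obs 11: x=1 → posterior Dirichlet(22/3, 5, 21/4)
obs 12: x=2 → posterior Dirichlet(22/3, 5, 25/4)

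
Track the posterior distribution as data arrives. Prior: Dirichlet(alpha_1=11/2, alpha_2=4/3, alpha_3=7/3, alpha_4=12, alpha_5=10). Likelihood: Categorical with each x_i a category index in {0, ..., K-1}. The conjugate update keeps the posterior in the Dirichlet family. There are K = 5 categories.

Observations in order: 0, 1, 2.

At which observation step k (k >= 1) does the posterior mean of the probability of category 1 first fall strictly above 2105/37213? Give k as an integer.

obs 1: x=0 → posterior Dirichlet(13/2, 4/3, 7/3, 12, 10)
obs 2: x=1 → posterior Dirichlet(13/2, 7/3, 7/3, 12, 10)
obs 3: x=2 → posterior Dirichlet(13/2, 7/3, 10/3, 12, 10)

k = 2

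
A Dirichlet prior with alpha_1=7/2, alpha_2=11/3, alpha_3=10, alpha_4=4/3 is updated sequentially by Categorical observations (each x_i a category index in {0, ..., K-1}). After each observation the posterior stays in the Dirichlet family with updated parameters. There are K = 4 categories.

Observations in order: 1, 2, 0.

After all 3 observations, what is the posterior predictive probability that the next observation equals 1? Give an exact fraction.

obs 1: x=1 → posterior Dirichlet(7/2, 14/3, 10, 4/3)
obs 2: x=2 → posterior Dirichlet(7/2, 14/3, 11, 4/3)
obs 3: x=0 → posterior Dirichlet(9/2, 14/3, 11, 4/3)

28/129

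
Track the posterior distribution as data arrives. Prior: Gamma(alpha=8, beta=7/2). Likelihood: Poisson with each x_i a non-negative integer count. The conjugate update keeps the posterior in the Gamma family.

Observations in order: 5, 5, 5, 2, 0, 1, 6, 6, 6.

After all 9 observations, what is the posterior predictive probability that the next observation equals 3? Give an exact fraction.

obs 1: x=5 → posterior Gamma(13, 9/2)
obs 2: x=5 → posterior Gamma(18, 11/2)
obs 3: x=5 → posterior Gamma(23, 13/2)
obs 4: x=2 → posterior Gamma(25, 15/2)
obs 5: x=0 → posterior Gamma(25, 17/2)
obs 6: x=1 → posterior Gamma(26, 19/2)
obs 7: x=6 → posterior Gamma(32, 21/2)
obs 8: x=6 → posterior Gamma(38, 23/2)
obs 9: x=6 → posterior Gamma(44, 25/2)

1307979343599475010890414994335628762200940400362014770507812500000/6265787482177970379256224194341930332206694446810665274859598050801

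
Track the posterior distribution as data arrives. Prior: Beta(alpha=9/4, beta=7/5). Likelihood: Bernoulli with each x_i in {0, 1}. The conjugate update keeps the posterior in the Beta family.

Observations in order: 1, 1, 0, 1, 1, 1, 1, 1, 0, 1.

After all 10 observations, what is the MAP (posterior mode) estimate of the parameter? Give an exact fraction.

obs 1: x=1 → posterior Beta(13/4, 7/5)
obs 2: x=1 → posterior Beta(17/4, 7/5)
obs 3: x=0 → posterior Beta(17/4, 12/5)
obs 4: x=1 → posterior Beta(21/4, 12/5)
obs 5: x=1 → posterior Beta(25/4, 12/5)
obs 6: x=1 → posterior Beta(29/4, 12/5)
obs 7: x=1 → posterior Beta(33/4, 12/5)
obs 8: x=1 → posterior Beta(37/4, 12/5)
obs 9: x=0 → posterior Beta(37/4, 17/5)
obs 10: x=1 → posterior Beta(41/4, 17/5)

185/233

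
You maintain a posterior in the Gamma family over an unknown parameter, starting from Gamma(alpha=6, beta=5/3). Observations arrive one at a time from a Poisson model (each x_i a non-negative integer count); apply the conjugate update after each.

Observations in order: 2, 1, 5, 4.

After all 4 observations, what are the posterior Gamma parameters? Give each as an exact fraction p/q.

alpha=18, beta=17/3

obs 1: x=2 → posterior Gamma(8, 8/3)
obs 2: x=1 → posterior Gamma(9, 11/3)
obs 3: x=5 → posterior Gamma(14, 14/3)
obs 4: x=4 → posterior Gamma(18, 17/3)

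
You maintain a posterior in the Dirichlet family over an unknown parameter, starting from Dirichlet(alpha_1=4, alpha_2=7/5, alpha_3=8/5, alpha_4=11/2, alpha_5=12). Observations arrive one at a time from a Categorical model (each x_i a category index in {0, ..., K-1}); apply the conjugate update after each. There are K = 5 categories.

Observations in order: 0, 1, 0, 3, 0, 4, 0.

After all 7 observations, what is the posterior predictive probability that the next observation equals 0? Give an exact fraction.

obs 1: x=0 → posterior Dirichlet(5, 7/5, 8/5, 11/2, 12)
obs 2: x=1 → posterior Dirichlet(5, 12/5, 8/5, 11/2, 12)
obs 3: x=0 → posterior Dirichlet(6, 12/5, 8/5, 11/2, 12)
obs 4: x=3 → posterior Dirichlet(6, 12/5, 8/5, 13/2, 12)
obs 5: x=0 → posterior Dirichlet(7, 12/5, 8/5, 13/2, 12)
obs 6: x=4 → posterior Dirichlet(7, 12/5, 8/5, 13/2, 13)
obs 7: x=0 → posterior Dirichlet(8, 12/5, 8/5, 13/2, 13)

16/63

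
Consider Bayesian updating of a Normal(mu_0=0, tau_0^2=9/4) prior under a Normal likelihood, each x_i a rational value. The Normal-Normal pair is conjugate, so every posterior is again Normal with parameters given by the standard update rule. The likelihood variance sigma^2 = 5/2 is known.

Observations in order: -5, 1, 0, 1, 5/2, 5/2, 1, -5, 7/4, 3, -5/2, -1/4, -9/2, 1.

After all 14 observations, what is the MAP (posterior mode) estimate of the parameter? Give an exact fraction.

obs 1: x=-5 → posterior Normal(-45/19, 45/38)
obs 2: x=1 → posterior Normal(-9/7, 45/56)
obs 3: x=0 → posterior Normal(-36/37, 45/74)
obs 4: x=1 → posterior Normal(-27/46, 45/92)
obs 5: x=5/2 → posterior Normal(-9/110, 9/22)
obs 6: x=5/2 → posterior Normal(9/32, 45/128)
obs 7: x=1 → posterior Normal(27/73, 45/146)
obs 8: x=-5 → posterior Normal(-9/41, 45/164)
obs 9: x=7/4 → posterior Normal(-9/364, 45/182)
obs 10: x=3 → posterior Normal(99/400, 9/40)
obs 11: x=-5/2 → posterior Normal(9/436, 45/218)
obs 12: x=-1/4 → posterior Normal(0, 45/236)
obs 13: x=-9/2 → posterior Normal(-81/254, 45/254)
obs 14: x=1 → posterior Normal(-63/272, 45/272)

-63/272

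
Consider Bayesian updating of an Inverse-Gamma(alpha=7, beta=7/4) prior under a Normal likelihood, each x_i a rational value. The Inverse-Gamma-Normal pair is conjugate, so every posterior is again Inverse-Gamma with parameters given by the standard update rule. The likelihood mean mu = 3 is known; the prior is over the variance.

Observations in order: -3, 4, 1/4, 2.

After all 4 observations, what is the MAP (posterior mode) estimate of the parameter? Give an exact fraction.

157/64

obs 1: x=-3 → posterior Inverse-Gamma(15/2, 79/4)
obs 2: x=4 → posterior Inverse-Gamma(8, 81/4)
obs 3: x=1/4 → posterior Inverse-Gamma(17/2, 769/32)
obs 4: x=2 → posterior Inverse-Gamma(9, 785/32)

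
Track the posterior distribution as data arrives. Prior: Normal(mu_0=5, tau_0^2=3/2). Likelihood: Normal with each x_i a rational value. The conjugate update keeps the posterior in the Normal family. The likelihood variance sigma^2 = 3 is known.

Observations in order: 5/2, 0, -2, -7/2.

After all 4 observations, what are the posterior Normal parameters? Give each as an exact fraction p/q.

obs 1: x=5/2 → posterior Normal(25/6, 1)
obs 2: x=0 → posterior Normal(25/8, 3/4)
obs 3: x=-2 → posterior Normal(21/10, 3/5)
obs 4: x=-7/2 → posterior Normal(7/6, 1/2)

mu_0=7/6, tau_0^2=1/2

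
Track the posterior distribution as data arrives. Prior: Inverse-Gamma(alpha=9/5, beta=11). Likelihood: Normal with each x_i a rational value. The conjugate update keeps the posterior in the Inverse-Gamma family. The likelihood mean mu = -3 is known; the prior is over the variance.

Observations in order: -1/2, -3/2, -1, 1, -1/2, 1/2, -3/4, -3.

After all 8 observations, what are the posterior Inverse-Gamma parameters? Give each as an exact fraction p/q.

alpha=29/5, beta=1185/32

obs 1: x=-1/2 → posterior Inverse-Gamma(23/10, 113/8)
obs 2: x=-3/2 → posterior Inverse-Gamma(14/5, 61/4)
obs 3: x=-1 → posterior Inverse-Gamma(33/10, 69/4)
obs 4: x=1 → posterior Inverse-Gamma(19/5, 101/4)
obs 5: x=-1/2 → posterior Inverse-Gamma(43/10, 227/8)
obs 6: x=1/2 → posterior Inverse-Gamma(24/5, 69/2)
obs 7: x=-3/4 → posterior Inverse-Gamma(53/10, 1185/32)
obs 8: x=-3 → posterior Inverse-Gamma(29/5, 1185/32)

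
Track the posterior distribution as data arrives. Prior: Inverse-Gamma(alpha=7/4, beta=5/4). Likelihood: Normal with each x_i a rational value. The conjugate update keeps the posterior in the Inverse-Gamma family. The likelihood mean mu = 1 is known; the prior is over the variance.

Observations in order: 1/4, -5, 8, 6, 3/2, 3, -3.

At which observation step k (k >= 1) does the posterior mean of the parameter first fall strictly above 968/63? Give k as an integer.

k = 3

obs 1: x=1/4 → posterior Inverse-Gamma(9/4, 49/32)
obs 2: x=-5 → posterior Inverse-Gamma(11/4, 625/32)
obs 3: x=8 → posterior Inverse-Gamma(13/4, 1409/32)
obs 4: x=6 → posterior Inverse-Gamma(15/4, 1809/32)
obs 5: x=3/2 → posterior Inverse-Gamma(17/4, 1813/32)
obs 6: x=3 → posterior Inverse-Gamma(19/4, 1877/32)
obs 7: x=-3 → posterior Inverse-Gamma(21/4, 2133/32)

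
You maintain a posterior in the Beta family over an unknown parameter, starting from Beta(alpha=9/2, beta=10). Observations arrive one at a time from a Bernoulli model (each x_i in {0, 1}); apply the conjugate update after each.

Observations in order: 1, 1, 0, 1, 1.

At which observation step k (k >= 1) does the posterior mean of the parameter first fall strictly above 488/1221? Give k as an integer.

obs 1: x=1 → posterior Beta(11/2, 10)
obs 2: x=1 → posterior Beta(13/2, 10)
obs 3: x=0 → posterior Beta(13/2, 11)
obs 4: x=1 → posterior Beta(15/2, 11)
obs 5: x=1 → posterior Beta(17/2, 11)

k = 4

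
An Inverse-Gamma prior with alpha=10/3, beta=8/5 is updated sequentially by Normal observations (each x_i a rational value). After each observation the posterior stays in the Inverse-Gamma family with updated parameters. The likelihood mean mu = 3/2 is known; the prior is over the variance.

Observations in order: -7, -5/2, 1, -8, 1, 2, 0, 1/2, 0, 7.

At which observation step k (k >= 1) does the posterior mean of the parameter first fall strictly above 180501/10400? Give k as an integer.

obs 1: x=-7 → posterior Inverse-Gamma(23/6, 1509/40)
obs 2: x=-5/2 → posterior Inverse-Gamma(13/3, 1829/40)
obs 3: x=1 → posterior Inverse-Gamma(29/6, 917/20)
obs 4: x=-8 → posterior Inverse-Gamma(16/3, 3639/40)
obs 5: x=1 → posterior Inverse-Gamma(35/6, 911/10)
obs 6: x=2 → posterior Inverse-Gamma(19/3, 3649/40)
obs 7: x=0 → posterior Inverse-Gamma(41/6, 1847/20)
obs 8: x=1/2 → posterior Inverse-Gamma(22/3, 1857/20)
obs 9: x=0 → posterior Inverse-Gamma(47/6, 3759/40)
obs 10: x=7 → posterior Inverse-Gamma(25/3, 1091/10)

k = 4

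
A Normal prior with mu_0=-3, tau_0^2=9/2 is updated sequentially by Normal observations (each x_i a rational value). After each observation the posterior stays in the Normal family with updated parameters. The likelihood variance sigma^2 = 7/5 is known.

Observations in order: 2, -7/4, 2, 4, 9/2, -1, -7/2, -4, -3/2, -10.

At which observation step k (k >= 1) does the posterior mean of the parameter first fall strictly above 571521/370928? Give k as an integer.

k = 5

obs 1: x=2 → posterior Normal(48/59, 63/59)
obs 2: x=-7/4 → posterior Normal(-123/416, 63/104)
obs 3: x=2 → posterior Normal(237/596, 63/149)
obs 4: x=4 → posterior Normal(957/776, 63/194)
obs 5: x=9/2 → posterior Normal(1767/956, 63/239)
obs 6: x=-1 → posterior Normal(1587/1136, 63/284)
obs 7: x=-7/2 → posterior Normal(957/1316, 9/47)
obs 8: x=-4 → posterior Normal(237/1496, 63/374)
obs 9: x=-3/2 → posterior Normal(-33/1676, 63/419)
obs 10: x=-10 → posterior Normal(-1833/1856, 63/464)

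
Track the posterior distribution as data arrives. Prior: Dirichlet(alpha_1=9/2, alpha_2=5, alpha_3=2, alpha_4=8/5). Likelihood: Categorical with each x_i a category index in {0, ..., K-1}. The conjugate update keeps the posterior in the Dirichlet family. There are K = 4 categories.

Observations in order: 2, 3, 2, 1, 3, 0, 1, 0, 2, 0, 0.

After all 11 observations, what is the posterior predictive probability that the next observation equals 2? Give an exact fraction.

50/241

obs 1: x=2 → posterior Dirichlet(9/2, 5, 3, 8/5)
obs 2: x=3 → posterior Dirichlet(9/2, 5, 3, 13/5)
obs 3: x=2 → posterior Dirichlet(9/2, 5, 4, 13/5)
obs 4: x=1 → posterior Dirichlet(9/2, 6, 4, 13/5)
obs 5: x=3 → posterior Dirichlet(9/2, 6, 4, 18/5)
obs 6: x=0 → posterior Dirichlet(11/2, 6, 4, 18/5)
obs 7: x=1 → posterior Dirichlet(11/2, 7, 4, 18/5)
obs 8: x=0 → posterior Dirichlet(13/2, 7, 4, 18/5)
obs 9: x=2 → posterior Dirichlet(13/2, 7, 5, 18/5)
obs 10: x=0 → posterior Dirichlet(15/2, 7, 5, 18/5)
obs 11: x=0 → posterior Dirichlet(17/2, 7, 5, 18/5)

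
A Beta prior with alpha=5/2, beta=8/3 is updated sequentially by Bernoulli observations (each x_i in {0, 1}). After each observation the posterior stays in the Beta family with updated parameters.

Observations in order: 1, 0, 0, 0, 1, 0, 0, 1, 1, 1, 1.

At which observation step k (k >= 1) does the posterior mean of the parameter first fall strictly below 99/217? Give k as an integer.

k = 3

obs 1: x=1 → posterior Beta(7/2, 8/3)
obs 2: x=0 → posterior Beta(7/2, 11/3)
obs 3: x=0 → posterior Beta(7/2, 14/3)
obs 4: x=0 → posterior Beta(7/2, 17/3)
obs 5: x=1 → posterior Beta(9/2, 17/3)
obs 6: x=0 → posterior Beta(9/2, 20/3)
obs 7: x=0 → posterior Beta(9/2, 23/3)
obs 8: x=1 → posterior Beta(11/2, 23/3)
obs 9: x=1 → posterior Beta(13/2, 23/3)
obs 10: x=1 → posterior Beta(15/2, 23/3)
obs 11: x=1 → posterior Beta(17/2, 23/3)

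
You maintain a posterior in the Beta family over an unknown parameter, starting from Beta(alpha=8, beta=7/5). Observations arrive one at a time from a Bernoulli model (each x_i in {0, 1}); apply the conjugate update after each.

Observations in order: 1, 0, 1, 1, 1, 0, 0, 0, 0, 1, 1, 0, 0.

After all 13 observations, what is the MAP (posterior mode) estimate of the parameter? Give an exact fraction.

obs 1: x=1 → posterior Beta(9, 7/5)
obs 2: x=0 → posterior Beta(9, 12/5)
obs 3: x=1 → posterior Beta(10, 12/5)
obs 4: x=1 → posterior Beta(11, 12/5)
obs 5: x=1 → posterior Beta(12, 12/5)
obs 6: x=0 → posterior Beta(12, 17/5)
obs 7: x=0 → posterior Beta(12, 22/5)
obs 8: x=0 → posterior Beta(12, 27/5)
obs 9: x=0 → posterior Beta(12, 32/5)
obs 10: x=1 → posterior Beta(13, 32/5)
obs 11: x=1 → posterior Beta(14, 32/5)
obs 12: x=0 → posterior Beta(14, 37/5)
obs 13: x=0 → posterior Beta(14, 42/5)

65/102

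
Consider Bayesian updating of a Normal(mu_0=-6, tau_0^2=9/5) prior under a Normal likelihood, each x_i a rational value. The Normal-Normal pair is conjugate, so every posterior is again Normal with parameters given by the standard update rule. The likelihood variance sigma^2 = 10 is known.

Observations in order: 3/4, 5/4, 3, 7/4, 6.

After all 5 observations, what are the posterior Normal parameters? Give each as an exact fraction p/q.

obs 1: x=3/4 → posterior Normal(-1173/236, 90/59)
obs 2: x=5/4 → posterior Normal(-141/34, 45/34)
obs 3: x=3 → posterior Normal(-255/77, 90/77)
obs 4: x=7/4 → posterior Normal(-957/344, 45/43)
obs 5: x=6 → posterior Normal(-39/20, 18/19)

mu_0=-39/20, tau_0^2=18/19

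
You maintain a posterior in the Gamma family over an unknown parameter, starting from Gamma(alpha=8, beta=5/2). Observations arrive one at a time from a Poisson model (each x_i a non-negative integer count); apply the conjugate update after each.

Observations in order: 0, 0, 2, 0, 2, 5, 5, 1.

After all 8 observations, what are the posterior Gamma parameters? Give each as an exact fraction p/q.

obs 1: x=0 → posterior Gamma(8, 7/2)
obs 2: x=0 → posterior Gamma(8, 9/2)
obs 3: x=2 → posterior Gamma(10, 11/2)
obs 4: x=0 → posterior Gamma(10, 13/2)
obs 5: x=2 → posterior Gamma(12, 15/2)
obs 6: x=5 → posterior Gamma(17, 17/2)
obs 7: x=5 → posterior Gamma(22, 19/2)
obs 8: x=1 → posterior Gamma(23, 21/2)

alpha=23, beta=21/2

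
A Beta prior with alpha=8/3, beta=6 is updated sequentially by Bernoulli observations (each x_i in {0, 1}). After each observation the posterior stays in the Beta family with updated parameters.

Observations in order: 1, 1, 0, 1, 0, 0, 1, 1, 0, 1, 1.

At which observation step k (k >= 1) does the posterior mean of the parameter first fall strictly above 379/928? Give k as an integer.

k = 2

obs 1: x=1 → posterior Beta(11/3, 6)
obs 2: x=1 → posterior Beta(14/3, 6)
obs 3: x=0 → posterior Beta(14/3, 7)
obs 4: x=1 → posterior Beta(17/3, 7)
obs 5: x=0 → posterior Beta(17/3, 8)
obs 6: x=0 → posterior Beta(17/3, 9)
obs 7: x=1 → posterior Beta(20/3, 9)
obs 8: x=1 → posterior Beta(23/3, 9)
obs 9: x=0 → posterior Beta(23/3, 10)
obs 10: x=1 → posterior Beta(26/3, 10)
obs 11: x=1 → posterior Beta(29/3, 10)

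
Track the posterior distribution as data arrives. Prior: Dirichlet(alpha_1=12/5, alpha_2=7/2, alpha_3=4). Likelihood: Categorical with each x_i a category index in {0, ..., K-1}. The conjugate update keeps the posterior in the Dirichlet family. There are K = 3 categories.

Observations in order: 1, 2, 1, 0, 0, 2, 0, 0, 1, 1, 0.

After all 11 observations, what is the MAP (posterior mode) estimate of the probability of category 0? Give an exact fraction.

obs 1: x=1 → posterior Dirichlet(12/5, 9/2, 4)
obs 2: x=2 → posterior Dirichlet(12/5, 9/2, 5)
obs 3: x=1 → posterior Dirichlet(12/5, 11/2, 5)
obs 4: x=0 → posterior Dirichlet(17/5, 11/2, 5)
obs 5: x=0 → posterior Dirichlet(22/5, 11/2, 5)
obs 6: x=2 → posterior Dirichlet(22/5, 11/2, 6)
obs 7: x=0 → posterior Dirichlet(27/5, 11/2, 6)
obs 8: x=0 → posterior Dirichlet(32/5, 11/2, 6)
obs 9: x=1 → posterior Dirichlet(32/5, 13/2, 6)
obs 10: x=1 → posterior Dirichlet(32/5, 15/2, 6)
obs 11: x=0 → posterior Dirichlet(37/5, 15/2, 6)

64/179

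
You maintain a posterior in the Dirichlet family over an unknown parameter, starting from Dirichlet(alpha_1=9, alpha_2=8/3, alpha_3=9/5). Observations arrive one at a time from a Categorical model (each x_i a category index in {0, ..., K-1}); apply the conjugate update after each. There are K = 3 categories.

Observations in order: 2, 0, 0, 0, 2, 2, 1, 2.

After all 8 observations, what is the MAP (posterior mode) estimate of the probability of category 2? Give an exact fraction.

72/277

obs 1: x=2 → posterior Dirichlet(9, 8/3, 14/5)
obs 2: x=0 → posterior Dirichlet(10, 8/3, 14/5)
obs 3: x=0 → posterior Dirichlet(11, 8/3, 14/5)
obs 4: x=0 → posterior Dirichlet(12, 8/3, 14/5)
obs 5: x=2 → posterior Dirichlet(12, 8/3, 19/5)
obs 6: x=2 → posterior Dirichlet(12, 8/3, 24/5)
obs 7: x=1 → posterior Dirichlet(12, 11/3, 24/5)
obs 8: x=2 → posterior Dirichlet(12, 11/3, 29/5)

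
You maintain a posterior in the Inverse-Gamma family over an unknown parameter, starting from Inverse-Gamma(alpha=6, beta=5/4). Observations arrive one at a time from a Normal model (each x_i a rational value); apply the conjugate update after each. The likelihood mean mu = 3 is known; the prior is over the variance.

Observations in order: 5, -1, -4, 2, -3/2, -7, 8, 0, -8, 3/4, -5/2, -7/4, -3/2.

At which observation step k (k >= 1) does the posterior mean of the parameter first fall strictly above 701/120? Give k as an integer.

k = 5

obs 1: x=5 → posterior Inverse-Gamma(13/2, 13/4)
obs 2: x=-1 → posterior Inverse-Gamma(7, 45/4)
obs 3: x=-4 → posterior Inverse-Gamma(15/2, 143/4)
obs 4: x=2 → posterior Inverse-Gamma(8, 145/4)
obs 5: x=-3/2 → posterior Inverse-Gamma(17/2, 371/8)
obs 6: x=-7 → posterior Inverse-Gamma(9, 771/8)
obs 7: x=8 → posterior Inverse-Gamma(19/2, 871/8)
obs 8: x=0 → posterior Inverse-Gamma(10, 907/8)
obs 9: x=-8 → posterior Inverse-Gamma(21/2, 1391/8)
obs 10: x=3/4 → posterior Inverse-Gamma(11, 5645/32)
obs 11: x=-5/2 → posterior Inverse-Gamma(23/2, 6129/32)
obs 12: x=-7/4 → posterior Inverse-Gamma(12, 3245/16)
obs 13: x=-3/2 → posterior Inverse-Gamma(25/2, 3407/16)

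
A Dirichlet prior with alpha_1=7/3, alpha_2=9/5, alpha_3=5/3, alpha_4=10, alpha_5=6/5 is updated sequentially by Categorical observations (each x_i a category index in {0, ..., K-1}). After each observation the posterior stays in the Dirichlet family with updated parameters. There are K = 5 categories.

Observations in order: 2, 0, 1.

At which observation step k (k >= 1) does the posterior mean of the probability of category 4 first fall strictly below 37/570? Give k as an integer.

k = 2

obs 1: x=2 → posterior Dirichlet(7/3, 9/5, 8/3, 10, 6/5)
obs 2: x=0 → posterior Dirichlet(10/3, 9/5, 8/3, 10, 6/5)
obs 3: x=1 → posterior Dirichlet(10/3, 14/5, 8/3, 10, 6/5)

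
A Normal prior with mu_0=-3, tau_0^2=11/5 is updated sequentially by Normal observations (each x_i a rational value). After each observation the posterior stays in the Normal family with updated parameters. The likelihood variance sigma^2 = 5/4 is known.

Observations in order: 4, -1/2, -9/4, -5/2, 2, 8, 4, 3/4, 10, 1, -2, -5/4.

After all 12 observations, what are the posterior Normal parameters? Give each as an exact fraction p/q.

mu_0=860/553, tau_0^2=55/553

obs 1: x=4 → posterior Normal(101/69, 55/69)
obs 2: x=-1/2 → posterior Normal(79/113, 55/113)
obs 3: x=-9/4 → posterior Normal(-20/157, 55/157)
obs 4: x=-5/2 → posterior Normal(-130/201, 55/201)
obs 5: x=2 → posterior Normal(-6/35, 11/49)
obs 6: x=8 → posterior Normal(310/289, 55/289)
obs 7: x=4 → posterior Normal(54/37, 55/333)
obs 8: x=3/4 → posterior Normal(519/377, 55/377)
obs 9: x=10 → posterior Normal(959/421, 55/421)
obs 10: x=1 → posterior Normal(1003/465, 11/93)
obs 11: x=-2 → posterior Normal(915/509, 55/509)
obs 12: x=-5/4 → posterior Normal(860/553, 55/553)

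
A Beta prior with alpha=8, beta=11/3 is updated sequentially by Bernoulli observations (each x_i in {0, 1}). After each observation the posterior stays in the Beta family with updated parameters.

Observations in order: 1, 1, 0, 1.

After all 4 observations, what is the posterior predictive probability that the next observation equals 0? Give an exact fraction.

obs 1: x=1 → posterior Beta(9, 11/3)
obs 2: x=1 → posterior Beta(10, 11/3)
obs 3: x=0 → posterior Beta(10, 14/3)
obs 4: x=1 → posterior Beta(11, 14/3)

14/47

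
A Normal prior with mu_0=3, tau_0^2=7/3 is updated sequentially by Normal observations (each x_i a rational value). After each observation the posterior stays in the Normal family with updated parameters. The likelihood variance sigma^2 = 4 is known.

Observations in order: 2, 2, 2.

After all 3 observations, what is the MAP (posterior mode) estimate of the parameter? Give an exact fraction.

26/11

obs 1: x=2 → posterior Normal(50/19, 28/19)
obs 2: x=2 → posterior Normal(32/13, 14/13)
obs 3: x=2 → posterior Normal(26/11, 28/33)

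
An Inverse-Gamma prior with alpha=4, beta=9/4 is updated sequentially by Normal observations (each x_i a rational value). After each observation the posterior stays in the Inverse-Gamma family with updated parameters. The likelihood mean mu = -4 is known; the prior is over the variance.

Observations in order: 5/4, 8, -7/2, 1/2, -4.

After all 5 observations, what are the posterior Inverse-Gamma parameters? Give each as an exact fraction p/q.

obs 1: x=5/4 → posterior Inverse-Gamma(9/2, 513/32)
obs 2: x=8 → posterior Inverse-Gamma(5, 2817/32)
obs 3: x=-7/2 → posterior Inverse-Gamma(11/2, 2821/32)
obs 4: x=1/2 → posterior Inverse-Gamma(6, 3145/32)
obs 5: x=-4 → posterior Inverse-Gamma(13/2, 3145/32)

alpha=13/2, beta=3145/32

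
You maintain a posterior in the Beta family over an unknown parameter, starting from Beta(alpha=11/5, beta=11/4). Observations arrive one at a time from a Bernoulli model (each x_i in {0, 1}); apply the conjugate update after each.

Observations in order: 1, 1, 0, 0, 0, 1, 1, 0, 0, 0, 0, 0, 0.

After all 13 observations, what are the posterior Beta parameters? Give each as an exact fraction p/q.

obs 1: x=1 → posterior Beta(16/5, 11/4)
obs 2: x=1 → posterior Beta(21/5, 11/4)
obs 3: x=0 → posterior Beta(21/5, 15/4)
obs 4: x=0 → posterior Beta(21/5, 19/4)
obs 5: x=0 → posterior Beta(21/5, 23/4)
obs 6: x=1 → posterior Beta(26/5, 23/4)
obs 7: x=1 → posterior Beta(31/5, 23/4)
obs 8: x=0 → posterior Beta(31/5, 27/4)
obs 9: x=0 → posterior Beta(31/5, 31/4)
obs 10: x=0 → posterior Beta(31/5, 35/4)
obs 11: x=0 → posterior Beta(31/5, 39/4)
obs 12: x=0 → posterior Beta(31/5, 43/4)
obs 13: x=0 → posterior Beta(31/5, 47/4)

alpha=31/5, beta=47/4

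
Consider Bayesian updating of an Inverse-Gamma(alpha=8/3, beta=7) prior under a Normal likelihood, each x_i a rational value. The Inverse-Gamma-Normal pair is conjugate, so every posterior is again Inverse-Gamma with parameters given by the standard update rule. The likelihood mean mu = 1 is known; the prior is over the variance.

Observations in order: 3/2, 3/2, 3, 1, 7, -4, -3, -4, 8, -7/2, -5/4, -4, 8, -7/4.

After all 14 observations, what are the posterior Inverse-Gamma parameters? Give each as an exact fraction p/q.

alpha=29/3, beta=2211/16

obs 1: x=3/2 → posterior Inverse-Gamma(19/6, 57/8)
obs 2: x=3/2 → posterior Inverse-Gamma(11/3, 29/4)
obs 3: x=3 → posterior Inverse-Gamma(25/6, 37/4)
obs 4: x=1 → posterior Inverse-Gamma(14/3, 37/4)
obs 5: x=7 → posterior Inverse-Gamma(31/6, 109/4)
obs 6: x=-4 → posterior Inverse-Gamma(17/3, 159/4)
obs 7: x=-3 → posterior Inverse-Gamma(37/6, 191/4)
obs 8: x=-4 → posterior Inverse-Gamma(20/3, 241/4)
obs 9: x=8 → posterior Inverse-Gamma(43/6, 339/4)
obs 10: x=-7/2 → posterior Inverse-Gamma(23/3, 759/8)
obs 11: x=-5/4 → posterior Inverse-Gamma(49/6, 3117/32)
obs 12: x=-4 → posterior Inverse-Gamma(26/3, 3517/32)
obs 13: x=8 → posterior Inverse-Gamma(55/6, 4301/32)
obs 14: x=-7/4 → posterior Inverse-Gamma(29/3, 2211/16)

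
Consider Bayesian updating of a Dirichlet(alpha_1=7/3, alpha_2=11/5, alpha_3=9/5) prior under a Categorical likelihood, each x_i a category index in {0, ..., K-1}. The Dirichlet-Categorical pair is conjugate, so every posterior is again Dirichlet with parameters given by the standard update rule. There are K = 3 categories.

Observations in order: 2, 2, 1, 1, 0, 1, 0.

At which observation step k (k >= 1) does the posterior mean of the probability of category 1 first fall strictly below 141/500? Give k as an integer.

obs 1: x=2 → posterior Dirichlet(7/3, 11/5, 14/5)
obs 2: x=2 → posterior Dirichlet(7/3, 11/5, 19/5)
obs 3: x=1 → posterior Dirichlet(7/3, 16/5, 19/5)
obs 4: x=1 → posterior Dirichlet(7/3, 21/5, 19/5)
obs 5: x=0 → posterior Dirichlet(10/3, 21/5, 19/5)
obs 6: x=1 → posterior Dirichlet(10/3, 26/5, 19/5)
obs 7: x=0 → posterior Dirichlet(13/3, 26/5, 19/5)

k = 2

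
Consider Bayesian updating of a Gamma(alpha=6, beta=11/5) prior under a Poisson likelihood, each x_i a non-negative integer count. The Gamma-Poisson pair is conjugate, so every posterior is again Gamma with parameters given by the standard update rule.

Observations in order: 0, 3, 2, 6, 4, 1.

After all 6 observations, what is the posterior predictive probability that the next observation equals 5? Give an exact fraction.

obs 1: x=0 → posterior Gamma(6, 16/5)
obs 2: x=3 → posterior Gamma(9, 21/5)
obs 3: x=2 → posterior Gamma(11, 26/5)
obs 4: x=6 → posterior Gamma(17, 31/5)
obs 5: x=4 → posterior Gamma(21, 36/5)
obs 6: x=1 → posterior Gamma(22, 41/5)

676707377662708317136356616978047793484375/8524592508234928449759662239679038669979648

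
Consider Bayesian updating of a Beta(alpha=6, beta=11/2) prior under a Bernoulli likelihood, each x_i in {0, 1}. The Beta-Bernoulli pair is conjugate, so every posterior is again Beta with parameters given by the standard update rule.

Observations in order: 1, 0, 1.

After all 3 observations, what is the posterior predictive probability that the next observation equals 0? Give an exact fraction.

13/29

obs 1: x=1 → posterior Beta(7, 11/2)
obs 2: x=0 → posterior Beta(7, 13/2)
obs 3: x=1 → posterior Beta(8, 13/2)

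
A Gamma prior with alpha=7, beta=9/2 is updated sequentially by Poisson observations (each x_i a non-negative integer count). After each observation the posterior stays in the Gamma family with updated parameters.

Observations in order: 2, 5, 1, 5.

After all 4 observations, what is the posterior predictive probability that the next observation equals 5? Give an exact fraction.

obs 1: x=2 → posterior Gamma(9, 11/2)
obs 2: x=5 → posterior Gamma(14, 13/2)
obs 3: x=1 → posterior Gamma(15, 15/2)
obs 4: x=5 → posterior Gamma(20, 17/2)

5527874934660749519749044764928/93076495688256089536609610280499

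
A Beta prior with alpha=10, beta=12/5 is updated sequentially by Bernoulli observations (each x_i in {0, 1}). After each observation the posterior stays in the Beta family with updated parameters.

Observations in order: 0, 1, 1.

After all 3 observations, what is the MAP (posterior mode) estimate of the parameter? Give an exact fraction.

obs 1: x=0 → posterior Beta(10, 17/5)
obs 2: x=1 → posterior Beta(11, 17/5)
obs 3: x=1 → posterior Beta(12, 17/5)

55/67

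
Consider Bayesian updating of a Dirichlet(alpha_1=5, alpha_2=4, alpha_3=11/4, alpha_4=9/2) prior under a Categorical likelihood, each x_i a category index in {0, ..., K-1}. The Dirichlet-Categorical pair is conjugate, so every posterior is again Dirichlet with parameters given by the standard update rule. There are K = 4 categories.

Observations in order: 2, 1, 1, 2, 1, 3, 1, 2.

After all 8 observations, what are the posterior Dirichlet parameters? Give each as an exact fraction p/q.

alpha_1=5, alpha_2=8, alpha_3=23/4, alpha_4=11/2

obs 1: x=2 → posterior Dirichlet(5, 4, 15/4, 9/2)
obs 2: x=1 → posterior Dirichlet(5, 5, 15/4, 9/2)
obs 3: x=1 → posterior Dirichlet(5, 6, 15/4, 9/2)
obs 4: x=2 → posterior Dirichlet(5, 6, 19/4, 9/2)
obs 5: x=1 → posterior Dirichlet(5, 7, 19/4, 9/2)
obs 6: x=3 → posterior Dirichlet(5, 7, 19/4, 11/2)
obs 7: x=1 → posterior Dirichlet(5, 8, 19/4, 11/2)
obs 8: x=2 → posterior Dirichlet(5, 8, 23/4, 11/2)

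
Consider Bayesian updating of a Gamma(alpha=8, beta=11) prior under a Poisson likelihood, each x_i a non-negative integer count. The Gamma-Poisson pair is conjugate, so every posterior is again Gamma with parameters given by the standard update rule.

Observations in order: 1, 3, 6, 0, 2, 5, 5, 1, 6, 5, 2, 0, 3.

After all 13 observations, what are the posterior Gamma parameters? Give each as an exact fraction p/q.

alpha=47, beta=24

obs 1: x=1 → posterior Gamma(9, 12)
obs 2: x=3 → posterior Gamma(12, 13)
obs 3: x=6 → posterior Gamma(18, 14)
obs 4: x=0 → posterior Gamma(18, 15)
obs 5: x=2 → posterior Gamma(20, 16)
obs 6: x=5 → posterior Gamma(25, 17)
obs 7: x=5 → posterior Gamma(30, 18)
obs 8: x=1 → posterior Gamma(31, 19)
obs 9: x=6 → posterior Gamma(37, 20)
obs 10: x=5 → posterior Gamma(42, 21)
obs 11: x=2 → posterior Gamma(44, 22)
obs 12: x=0 → posterior Gamma(44, 23)
obs 13: x=3 → posterior Gamma(47, 24)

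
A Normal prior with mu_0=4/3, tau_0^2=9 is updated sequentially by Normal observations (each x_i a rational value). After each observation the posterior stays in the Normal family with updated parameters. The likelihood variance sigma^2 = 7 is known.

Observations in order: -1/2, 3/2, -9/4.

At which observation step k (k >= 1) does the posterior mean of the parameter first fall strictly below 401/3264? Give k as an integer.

k = 3

obs 1: x=-1/2 → posterior Normal(29/96, 63/16)
obs 2: x=3/2 → posterior Normal(11/15, 63/25)
obs 3: x=-9/4 → posterior Normal(-23/408, 63/34)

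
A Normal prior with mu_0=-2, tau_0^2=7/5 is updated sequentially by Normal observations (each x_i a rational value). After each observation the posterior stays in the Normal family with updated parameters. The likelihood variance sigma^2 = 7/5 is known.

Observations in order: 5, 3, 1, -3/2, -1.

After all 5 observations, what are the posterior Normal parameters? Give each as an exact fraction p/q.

obs 1: x=5 → posterior Normal(3/2, 7/10)
obs 2: x=3 → posterior Normal(2, 7/15)
obs 3: x=1 → posterior Normal(7/4, 7/20)
obs 4: x=-3/2 → posterior Normal(11/10, 7/25)
obs 5: x=-1 → posterior Normal(3/4, 7/30)

mu_0=3/4, tau_0^2=7/30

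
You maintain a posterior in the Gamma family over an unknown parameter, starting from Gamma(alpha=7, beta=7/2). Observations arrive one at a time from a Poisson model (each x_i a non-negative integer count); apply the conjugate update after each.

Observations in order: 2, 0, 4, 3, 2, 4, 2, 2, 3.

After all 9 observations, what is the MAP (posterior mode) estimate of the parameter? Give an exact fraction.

obs 1: x=2 → posterior Gamma(9, 9/2)
obs 2: x=0 → posterior Gamma(9, 11/2)
obs 3: x=4 → posterior Gamma(13, 13/2)
obs 4: x=3 → posterior Gamma(16, 15/2)
obs 5: x=2 → posterior Gamma(18, 17/2)
obs 6: x=4 → posterior Gamma(22, 19/2)
obs 7: x=2 → posterior Gamma(24, 21/2)
obs 8: x=2 → posterior Gamma(26, 23/2)
obs 9: x=3 → posterior Gamma(29, 25/2)

56/25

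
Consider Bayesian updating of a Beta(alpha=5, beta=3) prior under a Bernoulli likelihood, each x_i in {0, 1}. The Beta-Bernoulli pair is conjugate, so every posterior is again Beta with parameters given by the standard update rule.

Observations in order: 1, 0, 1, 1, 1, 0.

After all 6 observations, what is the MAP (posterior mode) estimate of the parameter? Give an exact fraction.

2/3

obs 1: x=1 → posterior Beta(6, 3)
obs 2: x=0 → posterior Beta(6, 4)
obs 3: x=1 → posterior Beta(7, 4)
obs 4: x=1 → posterior Beta(8, 4)
obs 5: x=1 → posterior Beta(9, 4)
obs 6: x=0 → posterior Beta(9, 5)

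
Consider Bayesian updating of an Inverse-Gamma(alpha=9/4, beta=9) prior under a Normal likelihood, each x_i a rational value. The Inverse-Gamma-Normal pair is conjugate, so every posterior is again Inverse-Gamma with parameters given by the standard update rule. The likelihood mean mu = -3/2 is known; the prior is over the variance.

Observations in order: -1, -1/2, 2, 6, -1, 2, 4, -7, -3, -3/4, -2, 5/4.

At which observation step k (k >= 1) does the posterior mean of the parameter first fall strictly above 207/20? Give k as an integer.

obs 1: x=-1 → posterior Inverse-Gamma(11/4, 73/8)
obs 2: x=-1/2 → posterior Inverse-Gamma(13/4, 77/8)
obs 3: x=2 → posterior Inverse-Gamma(15/4, 63/4)
obs 4: x=6 → posterior Inverse-Gamma(17/4, 351/8)
obs 5: x=-1 → posterior Inverse-Gamma(19/4, 44)
obs 6: x=2 → posterior Inverse-Gamma(21/4, 401/8)
obs 7: x=4 → posterior Inverse-Gamma(23/4, 261/4)
obs 8: x=-7 → posterior Inverse-Gamma(25/4, 643/8)
obs 9: x=-3 → posterior Inverse-Gamma(27/4, 163/2)
obs 10: x=-3/4 → posterior Inverse-Gamma(29/4, 2617/32)
obs 11: x=-2 → posterior Inverse-Gamma(31/4, 2621/32)
obs 12: x=5/4 → posterior Inverse-Gamma(33/4, 1371/16)

k = 4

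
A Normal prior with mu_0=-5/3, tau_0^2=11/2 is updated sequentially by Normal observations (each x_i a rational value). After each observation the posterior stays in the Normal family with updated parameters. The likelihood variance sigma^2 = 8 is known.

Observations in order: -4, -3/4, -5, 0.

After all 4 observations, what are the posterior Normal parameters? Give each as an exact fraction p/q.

mu_0=-1607/720, tau_0^2=22/15

obs 1: x=-4 → posterior Normal(-212/81, 88/27)
obs 2: x=-3/4 → posterior Normal(-947/456, 44/19)
obs 3: x=-5 → posterior Normal(-1607/588, 88/49)
obs 4: x=0 → posterior Normal(-1607/720, 22/15)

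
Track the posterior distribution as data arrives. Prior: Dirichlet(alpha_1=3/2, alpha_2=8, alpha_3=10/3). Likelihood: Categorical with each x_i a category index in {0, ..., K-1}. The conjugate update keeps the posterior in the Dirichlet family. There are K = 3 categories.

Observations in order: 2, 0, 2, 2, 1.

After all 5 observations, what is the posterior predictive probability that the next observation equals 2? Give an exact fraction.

38/107

obs 1: x=2 → posterior Dirichlet(3/2, 8, 13/3)
obs 2: x=0 → posterior Dirichlet(5/2, 8, 13/3)
obs 3: x=2 → posterior Dirichlet(5/2, 8, 16/3)
obs 4: x=2 → posterior Dirichlet(5/2, 8, 19/3)
obs 5: x=1 → posterior Dirichlet(5/2, 9, 19/3)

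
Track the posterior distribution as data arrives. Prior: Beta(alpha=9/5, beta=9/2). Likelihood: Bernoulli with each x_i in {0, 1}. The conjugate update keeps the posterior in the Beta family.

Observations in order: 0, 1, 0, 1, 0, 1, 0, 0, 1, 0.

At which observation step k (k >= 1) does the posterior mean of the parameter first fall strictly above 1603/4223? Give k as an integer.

k = 6

obs 1: x=0 → posterior Beta(9/5, 11/2)
obs 2: x=1 → posterior Beta(14/5, 11/2)
obs 3: x=0 → posterior Beta(14/5, 13/2)
obs 4: x=1 → posterior Beta(19/5, 13/2)
obs 5: x=0 → posterior Beta(19/5, 15/2)
obs 6: x=1 → posterior Beta(24/5, 15/2)
obs 7: x=0 → posterior Beta(24/5, 17/2)
obs 8: x=0 → posterior Beta(24/5, 19/2)
obs 9: x=1 → posterior Beta(29/5, 19/2)
obs 10: x=0 → posterior Beta(29/5, 21/2)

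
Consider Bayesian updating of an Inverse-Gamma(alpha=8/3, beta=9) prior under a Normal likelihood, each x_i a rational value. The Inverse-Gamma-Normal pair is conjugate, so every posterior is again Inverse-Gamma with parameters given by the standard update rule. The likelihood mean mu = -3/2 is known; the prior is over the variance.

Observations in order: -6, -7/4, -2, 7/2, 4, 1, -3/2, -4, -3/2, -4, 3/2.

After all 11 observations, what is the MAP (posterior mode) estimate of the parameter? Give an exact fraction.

obs 1: x=-6 → posterior Inverse-Gamma(19/6, 153/8)
obs 2: x=-7/4 → posterior Inverse-Gamma(11/3, 613/32)
obs 3: x=-2 → posterior Inverse-Gamma(25/6, 617/32)
obs 4: x=7/2 → posterior Inverse-Gamma(14/3, 1017/32)
obs 5: x=4 → posterior Inverse-Gamma(31/6, 1501/32)
obs 6: x=1 → posterior Inverse-Gamma(17/3, 1601/32)
obs 7: x=-3/2 → posterior Inverse-Gamma(37/6, 1601/32)
obs 8: x=-4 → posterior Inverse-Gamma(20/3, 1701/32)
obs 9: x=-3/2 → posterior Inverse-Gamma(43/6, 1701/32)
obs 10: x=-4 → posterior Inverse-Gamma(23/3, 1801/32)
obs 11: x=3/2 → posterior Inverse-Gamma(49/6, 1945/32)

1167/176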